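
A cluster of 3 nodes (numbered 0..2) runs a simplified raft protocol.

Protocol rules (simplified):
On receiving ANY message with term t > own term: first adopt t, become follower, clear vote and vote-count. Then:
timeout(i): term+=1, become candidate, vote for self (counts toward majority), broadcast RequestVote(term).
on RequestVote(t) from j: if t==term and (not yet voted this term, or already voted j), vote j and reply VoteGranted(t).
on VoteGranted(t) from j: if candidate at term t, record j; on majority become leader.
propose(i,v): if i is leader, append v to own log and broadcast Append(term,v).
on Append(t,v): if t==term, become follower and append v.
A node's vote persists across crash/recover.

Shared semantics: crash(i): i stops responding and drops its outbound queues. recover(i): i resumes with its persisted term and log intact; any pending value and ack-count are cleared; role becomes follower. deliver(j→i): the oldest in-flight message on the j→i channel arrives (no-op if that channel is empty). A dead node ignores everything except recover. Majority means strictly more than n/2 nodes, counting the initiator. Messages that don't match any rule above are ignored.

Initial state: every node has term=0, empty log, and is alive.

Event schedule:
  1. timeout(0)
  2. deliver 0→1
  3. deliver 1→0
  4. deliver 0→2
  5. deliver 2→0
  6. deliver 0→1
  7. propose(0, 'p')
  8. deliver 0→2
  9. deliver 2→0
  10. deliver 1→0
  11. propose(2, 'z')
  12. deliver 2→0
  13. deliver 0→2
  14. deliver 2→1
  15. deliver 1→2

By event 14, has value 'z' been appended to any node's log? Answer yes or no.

after 1 — timeout(0): n0:cand/t1/[-]
after 2 — deliver 0→1: n1:foll/t1/[-]
after 3 — deliver 1→0: n0:lead/t1/[-]
after 4 — deliver 0→2: n2:foll/t1/[-]
after 5 — deliver 2→0: ·
after 6 — deliver 0→1: ·
after 7 — propose(0,'p'): n0:lead/t1/[p]
after 8 — deliver 0→2: n2:foll/t1/[p]
after 9 — deliver 2→0: ·
after 10 — deliver 1→0: ·
after 11 — propose(2,'z'): ·
after 12 — deliver 2→0: ·
after 13 — deliver 0→2: ·
after 14 — deliver 2→1: ·

no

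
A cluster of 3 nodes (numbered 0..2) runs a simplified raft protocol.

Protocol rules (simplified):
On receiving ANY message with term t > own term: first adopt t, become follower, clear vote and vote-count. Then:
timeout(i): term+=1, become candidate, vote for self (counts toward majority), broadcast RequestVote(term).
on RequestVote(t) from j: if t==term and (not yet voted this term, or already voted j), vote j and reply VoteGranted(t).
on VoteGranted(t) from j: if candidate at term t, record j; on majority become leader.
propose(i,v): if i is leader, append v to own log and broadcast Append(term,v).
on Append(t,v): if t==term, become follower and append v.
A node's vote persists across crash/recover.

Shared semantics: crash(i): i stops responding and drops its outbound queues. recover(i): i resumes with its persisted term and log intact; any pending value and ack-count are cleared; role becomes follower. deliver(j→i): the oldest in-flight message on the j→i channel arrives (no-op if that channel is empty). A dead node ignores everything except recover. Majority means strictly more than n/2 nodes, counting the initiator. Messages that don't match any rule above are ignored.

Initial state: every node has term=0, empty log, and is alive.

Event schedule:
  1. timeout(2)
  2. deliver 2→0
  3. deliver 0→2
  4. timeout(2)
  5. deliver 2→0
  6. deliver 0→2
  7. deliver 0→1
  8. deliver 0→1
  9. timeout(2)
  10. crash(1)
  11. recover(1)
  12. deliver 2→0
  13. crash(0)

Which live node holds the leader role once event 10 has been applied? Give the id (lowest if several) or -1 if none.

-1

e1 timeout(2): 2[cand,t=1,-]
e2 deliver 2→0: 0[foll,t=1,-]
e3 deliver 0→2: 2[lead,t=1,-]
e4 timeout(2): 2[cand,t=2,-]
e5 deliver 2→0: 0[foll,t=2,-]
e6 deliver 0→2: 2[lead,t=2,-]
e7 deliver 0→1: ·
e8 deliver 0→1: ·
e9 timeout(2): 2[cand,t=3,-]
e10 crash(1): 1[✗foll,t=0,-]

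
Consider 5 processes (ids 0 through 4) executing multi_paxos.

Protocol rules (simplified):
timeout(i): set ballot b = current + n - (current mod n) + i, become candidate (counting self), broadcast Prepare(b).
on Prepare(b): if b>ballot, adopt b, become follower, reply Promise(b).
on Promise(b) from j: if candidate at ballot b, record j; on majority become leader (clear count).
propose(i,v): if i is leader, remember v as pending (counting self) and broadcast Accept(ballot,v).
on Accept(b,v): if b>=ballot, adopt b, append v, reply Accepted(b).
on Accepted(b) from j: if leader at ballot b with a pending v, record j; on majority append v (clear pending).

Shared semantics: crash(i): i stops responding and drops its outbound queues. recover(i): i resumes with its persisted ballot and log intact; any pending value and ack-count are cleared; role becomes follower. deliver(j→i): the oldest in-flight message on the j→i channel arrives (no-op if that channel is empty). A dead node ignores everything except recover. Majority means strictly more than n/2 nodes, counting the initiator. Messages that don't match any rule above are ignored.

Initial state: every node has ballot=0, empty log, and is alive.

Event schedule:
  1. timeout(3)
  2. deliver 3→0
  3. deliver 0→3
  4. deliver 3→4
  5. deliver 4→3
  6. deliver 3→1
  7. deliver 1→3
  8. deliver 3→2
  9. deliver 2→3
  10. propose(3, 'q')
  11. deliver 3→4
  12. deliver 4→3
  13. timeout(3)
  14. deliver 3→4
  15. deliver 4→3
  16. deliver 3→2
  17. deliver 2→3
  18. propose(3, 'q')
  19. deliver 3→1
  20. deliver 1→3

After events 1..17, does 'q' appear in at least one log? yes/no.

yes

e1 timeout(3): 3[cand,b=8,-]
e2 deliver 3→0: 0[foll,b=8,-]
e3 deliver 0→3: ·
e4 deliver 3→4: 4[foll,b=8,-]
e5 deliver 4→3: 3[lead,b=8,-]
e6 deliver 3→1: 1[foll,b=8,-]
e7 deliver 1→3: ·
e8 deliver 3→2: 2[foll,b=8,-]
e9 deliver 2→3: ·
e10 propose(3,'q'): ·
e11 deliver 3→4: 4[foll,b=8,q]
e12 deliver 4→3: ·
e13 timeout(3): 3[cand,b=13,-]
e14 deliver 3→4: 4[foll,b=13,q]
e15 deliver 4→3: ·
e16 deliver 3→2: 2[foll,b=8,q]
e17 deliver 2→3: ·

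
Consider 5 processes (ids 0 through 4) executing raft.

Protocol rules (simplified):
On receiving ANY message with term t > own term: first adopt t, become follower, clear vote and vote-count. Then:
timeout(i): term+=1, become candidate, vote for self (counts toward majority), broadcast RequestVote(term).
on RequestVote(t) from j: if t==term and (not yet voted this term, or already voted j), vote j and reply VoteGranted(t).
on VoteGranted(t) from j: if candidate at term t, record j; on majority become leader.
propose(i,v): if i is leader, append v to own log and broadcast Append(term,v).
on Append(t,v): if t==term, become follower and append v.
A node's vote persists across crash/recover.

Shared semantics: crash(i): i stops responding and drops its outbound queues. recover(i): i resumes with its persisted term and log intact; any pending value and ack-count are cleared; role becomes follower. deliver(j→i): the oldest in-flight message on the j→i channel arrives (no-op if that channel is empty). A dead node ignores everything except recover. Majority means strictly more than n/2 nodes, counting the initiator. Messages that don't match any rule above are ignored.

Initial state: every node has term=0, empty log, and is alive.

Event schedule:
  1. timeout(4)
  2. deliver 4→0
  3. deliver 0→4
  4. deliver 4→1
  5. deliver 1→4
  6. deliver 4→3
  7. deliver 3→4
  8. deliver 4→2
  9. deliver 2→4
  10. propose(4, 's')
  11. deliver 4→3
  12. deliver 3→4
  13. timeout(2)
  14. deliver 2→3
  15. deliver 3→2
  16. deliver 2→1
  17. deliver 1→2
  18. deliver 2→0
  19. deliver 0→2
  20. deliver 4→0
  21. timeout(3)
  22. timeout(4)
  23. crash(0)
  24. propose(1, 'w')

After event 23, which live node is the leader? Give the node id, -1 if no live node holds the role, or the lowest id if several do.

2

[1] timeout(4) → N4(cand t1 [-])
[2] deliver 4→0 → N0(foll t1 [-])
[3] deliver 0→4 → ∅
[4] deliver 4→1 → N1(foll t1 [-])
[5] deliver 1→4 → N4(lead t1 [-])
[6] deliver 4→3 → N3(foll t1 [-])
[7] deliver 3→4 → ∅
[8] deliver 4→2 → N2(foll t1 [-])
[9] deliver 2→4 → ∅
[10] propose(4,'s') → N4(lead t1 [s])
[11] deliver 4→3 → N3(foll t1 [s])
[12] deliver 3→4 → ∅
[13] timeout(2) → N2(cand t2 [-])
[14] deliver 2→3 → N3(foll t2 [s])
[15] deliver 3→2 → ∅
[16] deliver 2→1 → N1(foll t2 [-])
[17] deliver 1→2 → N2(lead t2 [-])
[18] deliver 2→0 → N0(foll t2 [-])
[19] deliver 0→2 → ∅
[20] deliver 4→0 → ∅
[21] timeout(3) → N3(cand t3 [s])
[22] timeout(4) → N4(cand t2 [s])
[23] crash(0) → N0(✗foll t2 [-])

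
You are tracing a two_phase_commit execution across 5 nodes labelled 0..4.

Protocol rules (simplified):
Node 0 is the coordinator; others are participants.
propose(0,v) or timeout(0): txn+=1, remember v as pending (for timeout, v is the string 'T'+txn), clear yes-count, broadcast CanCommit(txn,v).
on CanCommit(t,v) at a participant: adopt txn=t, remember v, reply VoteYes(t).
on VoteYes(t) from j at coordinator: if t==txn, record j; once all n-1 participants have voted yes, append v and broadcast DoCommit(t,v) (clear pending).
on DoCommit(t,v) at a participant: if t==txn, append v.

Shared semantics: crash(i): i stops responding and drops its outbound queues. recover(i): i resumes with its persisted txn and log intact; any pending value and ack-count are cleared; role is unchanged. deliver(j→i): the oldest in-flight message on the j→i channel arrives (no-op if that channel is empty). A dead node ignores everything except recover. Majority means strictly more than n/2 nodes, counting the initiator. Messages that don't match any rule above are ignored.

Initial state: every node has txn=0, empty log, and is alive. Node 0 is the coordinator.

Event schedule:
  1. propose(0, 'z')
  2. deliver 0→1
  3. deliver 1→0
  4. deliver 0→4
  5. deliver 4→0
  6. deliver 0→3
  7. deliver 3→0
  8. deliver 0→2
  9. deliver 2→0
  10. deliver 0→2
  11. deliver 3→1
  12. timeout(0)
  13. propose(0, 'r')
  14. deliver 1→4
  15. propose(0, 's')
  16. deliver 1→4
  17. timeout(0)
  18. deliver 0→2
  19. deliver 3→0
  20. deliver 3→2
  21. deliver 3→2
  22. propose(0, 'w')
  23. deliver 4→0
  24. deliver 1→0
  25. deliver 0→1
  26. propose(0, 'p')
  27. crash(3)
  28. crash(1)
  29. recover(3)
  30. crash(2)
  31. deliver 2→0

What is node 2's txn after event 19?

2

step 1 propose(0,'z'): 0={coor,t=1,log=-}
step 2 deliver 0→1: 1={part,t=1,log=-}
step 3 deliver 1→0: —
step 4 deliver 0→4: 4={part,t=1,log=-}
step 5 deliver 4→0: —
step 6 deliver 0→3: 3={part,t=1,log=-}
step 7 deliver 3→0: —
step 8 deliver 0→2: 2={part,t=1,log=-}
step 9 deliver 2→0: 0={coor,t=1,log=z}
step 10 deliver 0→2: 2={part,t=1,log=z}
step 11 deliver 3→1: —
step 12 timeout(0): 0={coor,t=2,log=z}
step 13 propose(0,'r'): 0={coor,t=3,log=z}
step 14 deliver 1→4: —
step 15 propose(0,'s'): 0={coor,t=4,log=z}
step 16 deliver 1→4: —
step 17 timeout(0): 0={coor,t=5,log=z}
step 18 deliver 0→2: 2={part,t=2,log=z}
step 19 deliver 3→0: —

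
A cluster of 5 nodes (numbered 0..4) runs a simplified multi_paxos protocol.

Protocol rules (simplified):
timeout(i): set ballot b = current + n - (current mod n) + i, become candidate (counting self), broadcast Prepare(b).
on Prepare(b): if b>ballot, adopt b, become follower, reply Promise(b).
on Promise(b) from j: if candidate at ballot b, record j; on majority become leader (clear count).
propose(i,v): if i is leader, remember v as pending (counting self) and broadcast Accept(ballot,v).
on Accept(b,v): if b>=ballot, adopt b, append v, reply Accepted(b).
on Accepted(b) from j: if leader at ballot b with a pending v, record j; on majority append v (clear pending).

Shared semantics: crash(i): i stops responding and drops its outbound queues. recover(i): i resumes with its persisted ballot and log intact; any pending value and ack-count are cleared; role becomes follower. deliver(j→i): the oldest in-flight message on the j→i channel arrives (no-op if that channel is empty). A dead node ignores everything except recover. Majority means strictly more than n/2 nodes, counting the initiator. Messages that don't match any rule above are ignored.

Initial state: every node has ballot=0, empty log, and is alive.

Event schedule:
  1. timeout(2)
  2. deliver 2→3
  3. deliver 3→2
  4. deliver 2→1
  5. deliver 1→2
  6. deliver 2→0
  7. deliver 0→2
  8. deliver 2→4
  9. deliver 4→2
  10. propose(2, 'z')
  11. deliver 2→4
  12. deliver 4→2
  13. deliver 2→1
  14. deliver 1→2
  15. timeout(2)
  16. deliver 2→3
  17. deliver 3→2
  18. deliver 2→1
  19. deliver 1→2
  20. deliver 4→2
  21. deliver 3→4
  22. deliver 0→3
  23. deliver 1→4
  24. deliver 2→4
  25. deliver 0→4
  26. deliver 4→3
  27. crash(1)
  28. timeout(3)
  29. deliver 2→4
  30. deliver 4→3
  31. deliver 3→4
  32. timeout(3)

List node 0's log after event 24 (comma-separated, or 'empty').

[1] timeout(2) → N2(cand b7 [-])
[2] deliver 2→3 → N3(foll b7 [-])
[3] deliver 3→2 → ∅
[4] deliver 2→1 → N1(foll b7 [-])
[5] deliver 1→2 → N2(lead b7 [-])
[6] deliver 2→0 → N0(foll b7 [-])
[7] deliver 0→2 → ∅
[8] deliver 2→4 → N4(foll b7 [-])
[9] deliver 4→2 → ∅
[10] propose(2,'z') → ∅
[11] deliver 2→4 → N4(foll b7 [z])
[12] deliver 4→2 → ∅
[13] deliver 2→1 → N1(foll b7 [z])
[14] deliver 1→2 → N2(lead b7 [z])
[15] timeout(2) → N2(cand b12 [z])
[16] deliver 2→3 → N3(foll b7 [z])
[17] deliver 3→2 → ∅
[18] deliver 2→1 → N1(foll b12 [z])
[19] deliver 1→2 → ∅
[20] deliver 4→2 → ∅
[21] deliver 3→4 → ∅
[22] deliver 0→3 → ∅
[23] deliver 1→4 → ∅
[24] deliver 2→4 → N4(foll b12 [z])

empty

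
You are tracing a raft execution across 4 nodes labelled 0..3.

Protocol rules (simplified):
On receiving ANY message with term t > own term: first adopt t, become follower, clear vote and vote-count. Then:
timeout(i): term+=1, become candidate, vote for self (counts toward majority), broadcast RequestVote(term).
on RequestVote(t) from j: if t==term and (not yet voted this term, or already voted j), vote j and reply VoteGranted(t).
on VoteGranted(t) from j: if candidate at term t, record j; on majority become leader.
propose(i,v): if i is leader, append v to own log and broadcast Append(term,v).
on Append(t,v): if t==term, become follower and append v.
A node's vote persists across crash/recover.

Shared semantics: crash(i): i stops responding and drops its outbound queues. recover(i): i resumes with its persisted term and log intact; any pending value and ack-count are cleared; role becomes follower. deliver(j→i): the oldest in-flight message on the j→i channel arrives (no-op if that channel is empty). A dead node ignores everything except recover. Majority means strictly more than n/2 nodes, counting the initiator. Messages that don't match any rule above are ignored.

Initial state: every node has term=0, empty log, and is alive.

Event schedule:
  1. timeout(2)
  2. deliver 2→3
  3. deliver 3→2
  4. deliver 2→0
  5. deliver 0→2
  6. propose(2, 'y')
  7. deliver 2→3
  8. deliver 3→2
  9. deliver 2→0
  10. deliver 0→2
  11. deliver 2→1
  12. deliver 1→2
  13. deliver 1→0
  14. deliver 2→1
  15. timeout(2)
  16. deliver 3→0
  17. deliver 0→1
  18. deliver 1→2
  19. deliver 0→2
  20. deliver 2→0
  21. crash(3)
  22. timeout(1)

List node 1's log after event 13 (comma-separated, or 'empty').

e1 timeout(2): 2[cand,t=1,-]
e2 deliver 2→3: 3[foll,t=1,-]
e3 deliver 3→2: ·
e4 deliver 2→0: 0[foll,t=1,-]
e5 deliver 0→2: 2[lead,t=1,-]
e6 propose(2,'y'): 2[lead,t=1,y]
e7 deliver 2→3: 3[foll,t=1,y]
e8 deliver 3→2: ·
e9 deliver 2→0: 0[foll,t=1,y]
e10 deliver 0→2: ·
e11 deliver 2→1: 1[foll,t=1,-]
e12 deliver 1→2: ·
e13 deliver 1→0: ·

empty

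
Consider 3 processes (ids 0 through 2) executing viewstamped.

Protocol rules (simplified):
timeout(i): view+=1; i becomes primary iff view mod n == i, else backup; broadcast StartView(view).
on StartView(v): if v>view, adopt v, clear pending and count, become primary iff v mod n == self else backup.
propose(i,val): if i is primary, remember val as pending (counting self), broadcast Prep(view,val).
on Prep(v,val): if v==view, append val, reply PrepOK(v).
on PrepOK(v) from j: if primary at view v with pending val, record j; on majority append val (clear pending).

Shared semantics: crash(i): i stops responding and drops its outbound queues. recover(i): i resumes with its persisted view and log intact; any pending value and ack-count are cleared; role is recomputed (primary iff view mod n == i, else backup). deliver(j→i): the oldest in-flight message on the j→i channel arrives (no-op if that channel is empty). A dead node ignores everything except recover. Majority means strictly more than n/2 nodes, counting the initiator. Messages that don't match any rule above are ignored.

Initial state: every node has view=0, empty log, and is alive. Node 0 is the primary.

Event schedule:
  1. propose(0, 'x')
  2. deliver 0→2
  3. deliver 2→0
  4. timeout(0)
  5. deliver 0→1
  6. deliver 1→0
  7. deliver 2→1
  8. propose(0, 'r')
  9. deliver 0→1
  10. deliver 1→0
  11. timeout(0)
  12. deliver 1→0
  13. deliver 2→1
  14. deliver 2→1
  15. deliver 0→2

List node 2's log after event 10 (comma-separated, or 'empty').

x

after 1 — propose(0,'x'): ·
after 2 — deliver 0→2: n2:back/v0/[x]
after 3 — deliver 2→0: n0:prim/v0/[x]
after 4 — timeout(0): n0:back/v1/[x]
after 5 — deliver 0→1: n1:back/v0/[x]
after 6 — deliver 1→0: ·
after 7 — deliver 2→1: ·
after 8 — propose(0,'r'): ·
after 9 — deliver 0→1: n1:prim/v1/[x]
after 10 — deliver 1→0: ·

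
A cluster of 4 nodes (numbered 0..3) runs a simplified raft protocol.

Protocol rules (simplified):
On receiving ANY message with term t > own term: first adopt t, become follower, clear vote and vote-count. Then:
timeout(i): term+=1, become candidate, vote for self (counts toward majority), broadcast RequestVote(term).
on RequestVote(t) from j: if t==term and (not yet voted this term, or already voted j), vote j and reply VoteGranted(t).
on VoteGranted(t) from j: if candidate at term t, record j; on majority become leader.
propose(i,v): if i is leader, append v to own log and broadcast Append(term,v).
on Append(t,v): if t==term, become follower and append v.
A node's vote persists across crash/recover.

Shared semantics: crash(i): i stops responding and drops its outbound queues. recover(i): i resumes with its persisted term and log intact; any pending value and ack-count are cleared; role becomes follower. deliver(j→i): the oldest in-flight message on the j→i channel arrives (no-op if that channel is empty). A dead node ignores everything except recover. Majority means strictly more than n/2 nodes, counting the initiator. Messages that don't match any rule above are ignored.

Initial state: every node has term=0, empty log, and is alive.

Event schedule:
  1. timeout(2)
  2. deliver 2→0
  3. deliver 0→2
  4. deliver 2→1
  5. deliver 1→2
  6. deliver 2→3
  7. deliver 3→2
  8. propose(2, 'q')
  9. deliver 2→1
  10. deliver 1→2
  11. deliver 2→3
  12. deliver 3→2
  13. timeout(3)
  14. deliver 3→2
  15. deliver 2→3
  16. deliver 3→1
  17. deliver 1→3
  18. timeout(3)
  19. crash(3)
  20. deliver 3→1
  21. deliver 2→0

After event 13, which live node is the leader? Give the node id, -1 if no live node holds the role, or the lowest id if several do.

2

1. timeout(2):  <2:cand t1 ->
2. deliver 2→0:  <0:foll t1 ->
3. deliver 0→2:  nop
4. deliver 2→1:  <1:foll t1 ->
5. deliver 1→2:  <2:lead t1 ->
6. deliver 2→3:  <3:foll t1 ->
7. deliver 3→2:  nop
8. propose(2,'q'):  <2:lead t1 q>
9. deliver 2→1:  <1:foll t1 q>
10. deliver 1→2:  nop
11. deliver 2→3:  <3:foll t1 q>
12. deliver 3→2:  nop
13. timeout(3):  <3:cand t2 q>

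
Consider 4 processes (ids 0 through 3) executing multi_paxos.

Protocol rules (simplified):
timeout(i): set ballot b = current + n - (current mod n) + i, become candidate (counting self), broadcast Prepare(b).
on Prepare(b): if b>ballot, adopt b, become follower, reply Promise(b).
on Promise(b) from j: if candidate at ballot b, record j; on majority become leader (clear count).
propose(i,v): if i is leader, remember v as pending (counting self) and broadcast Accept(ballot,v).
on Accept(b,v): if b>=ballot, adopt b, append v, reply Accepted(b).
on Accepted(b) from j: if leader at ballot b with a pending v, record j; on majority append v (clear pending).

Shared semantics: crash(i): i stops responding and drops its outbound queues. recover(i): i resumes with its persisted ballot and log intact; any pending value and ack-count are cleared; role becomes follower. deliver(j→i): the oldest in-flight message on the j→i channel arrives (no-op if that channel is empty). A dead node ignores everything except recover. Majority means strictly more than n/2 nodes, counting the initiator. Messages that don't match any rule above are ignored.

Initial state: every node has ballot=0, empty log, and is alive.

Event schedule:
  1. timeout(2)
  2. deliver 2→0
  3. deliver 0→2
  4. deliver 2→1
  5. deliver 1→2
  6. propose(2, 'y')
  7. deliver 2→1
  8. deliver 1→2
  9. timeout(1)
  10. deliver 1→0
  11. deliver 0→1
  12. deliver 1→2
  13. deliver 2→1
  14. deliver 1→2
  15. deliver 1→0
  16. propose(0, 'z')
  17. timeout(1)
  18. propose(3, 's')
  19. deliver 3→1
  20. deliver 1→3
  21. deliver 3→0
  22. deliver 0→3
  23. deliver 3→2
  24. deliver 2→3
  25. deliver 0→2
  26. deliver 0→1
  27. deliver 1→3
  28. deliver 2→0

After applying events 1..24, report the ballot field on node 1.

after 1 — timeout(2): n2:cand/b6/[-]
after 2 — deliver 2→0: n0:foll/b6/[-]
after 3 — deliver 0→2: ·
after 4 — deliver 2→1: n1:foll/b6/[-]
after 5 — deliver 1→2: n2:lead/b6/[-]
after 6 — propose(2,'y'): ·
after 7 — deliver 2→1: n1:foll/b6/[y]
after 8 — deliver 1→2: ·
after 9 — timeout(1): n1:cand/b9/[y]
after 10 — deliver 1→0: n0:foll/b9/[-]
after 11 — deliver 0→1: ·
after 12 — deliver 1→2: n2:foll/b9/[-]
after 13 — deliver 2→1: n1:lead/b9/[y]
after 14 — deliver 1→2: ·
after 15 — deliver 1→0: ·
after 16 — propose(0,'z'): ·
after 17 — timeout(1): n1:cand/b13/[y]
after 18 — propose(3,'s'): ·
after 19 — deliver 3→1: ·
after 20 — deliver 1→3: n3:foll/b9/[-]
after 21 — deliver 3→0: ·
after 22 — deliver 0→3: ·
after 23 — deliver 3→2: ·
after 24 — deliver 2→3: ·

13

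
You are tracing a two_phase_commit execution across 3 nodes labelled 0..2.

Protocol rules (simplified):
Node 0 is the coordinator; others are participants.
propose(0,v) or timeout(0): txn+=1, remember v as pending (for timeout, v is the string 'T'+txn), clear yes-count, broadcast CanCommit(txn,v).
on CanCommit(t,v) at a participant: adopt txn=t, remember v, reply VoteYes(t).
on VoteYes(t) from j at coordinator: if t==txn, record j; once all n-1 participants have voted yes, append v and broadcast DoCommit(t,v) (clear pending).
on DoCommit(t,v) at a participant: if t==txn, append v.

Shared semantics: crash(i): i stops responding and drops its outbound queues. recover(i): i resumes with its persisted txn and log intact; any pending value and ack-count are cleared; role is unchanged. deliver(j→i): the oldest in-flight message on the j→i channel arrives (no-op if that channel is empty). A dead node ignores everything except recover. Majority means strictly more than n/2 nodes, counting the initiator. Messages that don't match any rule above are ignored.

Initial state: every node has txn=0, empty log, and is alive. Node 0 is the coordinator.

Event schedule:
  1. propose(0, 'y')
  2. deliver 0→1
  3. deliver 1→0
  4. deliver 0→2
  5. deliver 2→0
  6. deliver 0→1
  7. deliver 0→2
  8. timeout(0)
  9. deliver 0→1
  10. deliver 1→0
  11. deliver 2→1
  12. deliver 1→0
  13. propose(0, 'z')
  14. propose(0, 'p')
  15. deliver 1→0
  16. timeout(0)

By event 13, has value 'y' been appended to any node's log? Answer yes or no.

yes

[1] propose(0,'y') → N0(coor t1 [-])
[2] deliver 0→1 → N1(part t1 [-])
[3] deliver 1→0 → ∅
[4] deliver 0→2 → N2(part t1 [-])
[5] deliver 2→0 → N0(coor t1 [y])
[6] deliver 0→1 → N1(part t1 [y])
[7] deliver 0→2 → N2(part t1 [y])
[8] timeout(0) → N0(coor t2 [y])
[9] deliver 0→1 → N1(part t2 [y])
[10] deliver 1→0 → ∅
[11] deliver 2→1 → ∅
[12] deliver 1→0 → ∅
[13] propose(0,'z') → N0(coor t3 [y])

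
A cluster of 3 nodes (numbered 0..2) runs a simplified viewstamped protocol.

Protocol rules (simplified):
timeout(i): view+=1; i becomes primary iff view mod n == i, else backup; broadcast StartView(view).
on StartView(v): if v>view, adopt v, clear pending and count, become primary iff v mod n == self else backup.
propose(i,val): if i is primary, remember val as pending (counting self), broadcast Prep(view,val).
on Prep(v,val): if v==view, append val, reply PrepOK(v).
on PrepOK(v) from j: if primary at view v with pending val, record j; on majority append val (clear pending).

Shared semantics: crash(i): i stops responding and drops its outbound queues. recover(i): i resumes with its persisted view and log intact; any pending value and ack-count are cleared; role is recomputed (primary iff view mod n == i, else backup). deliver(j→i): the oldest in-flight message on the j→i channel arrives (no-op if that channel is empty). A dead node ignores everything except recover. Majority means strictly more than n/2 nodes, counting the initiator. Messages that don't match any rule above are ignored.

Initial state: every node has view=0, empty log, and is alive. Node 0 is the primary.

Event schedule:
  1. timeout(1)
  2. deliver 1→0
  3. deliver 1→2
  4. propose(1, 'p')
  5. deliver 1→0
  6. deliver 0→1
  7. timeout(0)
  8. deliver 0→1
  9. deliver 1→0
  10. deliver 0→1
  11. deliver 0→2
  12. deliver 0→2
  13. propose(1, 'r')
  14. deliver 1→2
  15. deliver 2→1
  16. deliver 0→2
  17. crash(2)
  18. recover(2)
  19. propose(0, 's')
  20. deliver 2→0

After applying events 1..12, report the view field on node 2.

[1] timeout(1) → N1(prim v1 [-])
[2] deliver 1→0 → N0(back v1 [-])
[3] deliver 1→2 → N2(back v1 [-])
[4] propose(1,'p') → ∅
[5] deliver 1→0 → N0(back v1 [p])
[6] deliver 0→1 → N1(prim v1 [p])
[7] timeout(0) → N0(back v2 [p])
[8] deliver 0→1 → N1(back v2 [p])
[9] deliver 1→0 → ∅
[10] deliver 0→1 → ∅
[11] deliver 0→2 → N2(prim v2 [-])
[12] deliver 0→2 → ∅

2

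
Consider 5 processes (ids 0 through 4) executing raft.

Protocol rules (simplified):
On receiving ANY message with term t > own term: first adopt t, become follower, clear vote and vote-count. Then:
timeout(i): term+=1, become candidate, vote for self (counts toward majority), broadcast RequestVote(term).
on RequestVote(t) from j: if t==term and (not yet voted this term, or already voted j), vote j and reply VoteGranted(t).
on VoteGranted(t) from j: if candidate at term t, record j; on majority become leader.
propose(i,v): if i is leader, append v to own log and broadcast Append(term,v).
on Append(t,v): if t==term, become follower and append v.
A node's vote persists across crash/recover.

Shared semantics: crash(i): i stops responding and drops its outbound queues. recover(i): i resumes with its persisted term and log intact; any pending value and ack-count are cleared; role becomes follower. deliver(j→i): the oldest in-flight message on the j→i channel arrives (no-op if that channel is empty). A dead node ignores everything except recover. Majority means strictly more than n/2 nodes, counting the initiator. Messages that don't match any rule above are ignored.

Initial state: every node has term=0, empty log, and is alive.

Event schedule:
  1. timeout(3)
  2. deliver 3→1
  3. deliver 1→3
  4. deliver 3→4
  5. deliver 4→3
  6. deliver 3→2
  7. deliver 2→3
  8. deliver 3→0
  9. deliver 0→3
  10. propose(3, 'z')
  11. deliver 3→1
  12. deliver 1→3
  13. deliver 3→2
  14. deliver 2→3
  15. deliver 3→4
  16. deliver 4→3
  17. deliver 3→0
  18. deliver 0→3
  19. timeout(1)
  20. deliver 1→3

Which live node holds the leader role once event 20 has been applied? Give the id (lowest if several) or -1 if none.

after 1 — timeout(3): n3:cand/t1/[-]
after 2 — deliver 3→1: n1:foll/t1/[-]
after 3 — deliver 1→3: ·
after 4 — deliver 3→4: n4:foll/t1/[-]
after 5 — deliver 4→3: n3:lead/t1/[-]
after 6 — deliver 3→2: n2:foll/t1/[-]
after 7 — deliver 2→3: ·
after 8 — deliver 3→0: n0:foll/t1/[-]
after 9 — deliver 0→3: ·
after 10 — propose(3,'z'): n3:lead/t1/[z]
after 11 — deliver 3→1: n1:foll/t1/[z]
after 12 — deliver 1→3: ·
after 13 — deliver 3→2: n2:foll/t1/[z]
after 14 — deliver 2→3: ·
after 15 — deliver 3→4: n4:foll/t1/[z]
after 16 — deliver 4→3: ·
after 17 — deliver 3→0: n0:foll/t1/[z]
after 18 — deliver 0→3: ·
after 19 — timeout(1): n1:cand/t2/[z]
after 20 — deliver 1→3: n3:foll/t2/[z]

-1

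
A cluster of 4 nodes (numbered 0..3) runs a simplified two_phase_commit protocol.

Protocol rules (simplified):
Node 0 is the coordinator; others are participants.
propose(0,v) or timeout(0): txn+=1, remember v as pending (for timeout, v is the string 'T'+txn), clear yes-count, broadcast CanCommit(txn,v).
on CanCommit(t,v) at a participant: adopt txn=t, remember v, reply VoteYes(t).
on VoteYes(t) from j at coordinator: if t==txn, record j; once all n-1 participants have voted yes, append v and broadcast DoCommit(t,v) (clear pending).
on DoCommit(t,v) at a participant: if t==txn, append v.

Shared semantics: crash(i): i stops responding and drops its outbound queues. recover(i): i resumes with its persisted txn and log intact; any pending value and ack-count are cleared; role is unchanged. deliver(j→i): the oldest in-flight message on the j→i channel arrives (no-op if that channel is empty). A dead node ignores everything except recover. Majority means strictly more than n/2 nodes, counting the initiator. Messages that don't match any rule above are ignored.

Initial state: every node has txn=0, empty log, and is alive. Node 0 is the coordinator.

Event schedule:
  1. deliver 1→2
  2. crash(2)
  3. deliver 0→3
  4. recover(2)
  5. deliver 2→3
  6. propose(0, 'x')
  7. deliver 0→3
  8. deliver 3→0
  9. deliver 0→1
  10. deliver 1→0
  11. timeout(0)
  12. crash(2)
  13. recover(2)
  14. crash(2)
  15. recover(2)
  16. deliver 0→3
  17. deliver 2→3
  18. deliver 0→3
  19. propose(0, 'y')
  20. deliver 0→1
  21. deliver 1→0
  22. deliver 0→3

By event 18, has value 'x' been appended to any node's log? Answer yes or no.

no

[1] deliver 1→2 → ∅
[2] crash(2) → N2(✗part t0 [-])
[3] deliver 0→3 → ∅
[4] recover(2) → N2(part t0 [-])
[5] deliver 2→3 → ∅
[6] propose(0,'x') → N0(coor t1 [-])
[7] deliver 0→3 → N3(part t1 [-])
[8] deliver 3→0 → ∅
[9] deliver 0→1 → N1(part t1 [-])
[10] deliver 1→0 → ∅
[11] timeout(0) → N0(coor t2 [-])
[12] crash(2) → N2(✗part t0 [-])
[13] recover(2) → N2(part t0 [-])
[14] crash(2) → N2(✗part t0 [-])
[15] recover(2) → N2(part t0 [-])
[16] deliver 0→3 → N3(part t2 [-])
[17] deliver 2→3 → ∅
[18] deliver 0→3 → ∅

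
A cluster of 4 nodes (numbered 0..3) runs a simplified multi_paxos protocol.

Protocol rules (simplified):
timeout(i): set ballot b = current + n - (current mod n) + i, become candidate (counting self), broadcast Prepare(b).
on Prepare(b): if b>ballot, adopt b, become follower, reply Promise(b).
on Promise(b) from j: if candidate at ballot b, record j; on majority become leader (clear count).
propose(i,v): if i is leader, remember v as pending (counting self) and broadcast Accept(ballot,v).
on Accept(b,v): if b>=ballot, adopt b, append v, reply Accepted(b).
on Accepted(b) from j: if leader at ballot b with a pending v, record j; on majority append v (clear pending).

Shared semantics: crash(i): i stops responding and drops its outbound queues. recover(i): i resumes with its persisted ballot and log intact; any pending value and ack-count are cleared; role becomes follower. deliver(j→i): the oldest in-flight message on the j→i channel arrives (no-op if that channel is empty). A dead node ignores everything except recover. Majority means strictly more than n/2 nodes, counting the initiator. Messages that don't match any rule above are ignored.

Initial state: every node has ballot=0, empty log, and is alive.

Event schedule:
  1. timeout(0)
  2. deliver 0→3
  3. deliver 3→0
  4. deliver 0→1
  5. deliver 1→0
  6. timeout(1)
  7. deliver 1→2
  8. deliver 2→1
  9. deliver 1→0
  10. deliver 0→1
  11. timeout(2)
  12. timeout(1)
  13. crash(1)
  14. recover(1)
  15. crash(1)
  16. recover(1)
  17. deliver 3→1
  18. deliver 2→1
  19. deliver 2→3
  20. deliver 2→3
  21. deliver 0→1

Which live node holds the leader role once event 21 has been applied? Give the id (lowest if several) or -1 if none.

-1

step 1 timeout(0): 0={cand,b=4,log=-}
step 2 deliver 0→3: 3={foll,b=4,log=-}
step 3 deliver 3→0: —
step 4 deliver 0→1: 1={foll,b=4,log=-}
step 5 deliver 1→0: 0={lead,b=4,log=-}
step 6 timeout(1): 1={cand,b=9,log=-}
step 7 deliver 1→2: 2={foll,b=9,log=-}
step 8 deliver 2→1: —
step 9 deliver 1→0: 0={foll,b=9,log=-}
step 10 deliver 0→1: 1={lead,b=9,log=-}
step 11 timeout(2): 2={cand,b=14,log=-}
step 12 timeout(1): 1={cand,b=13,log=-}
step 13 crash(1): 1={✗cand,b=13,log=-}
step 14 recover(1): 1={foll,b=13,log=-}
step 15 crash(1): 1={✗foll,b=13,log=-}
step 16 recover(1): 1={foll,b=13,log=-}
step 17 deliver 3→1: —
step 18 deliver 2→1: 1={foll,b=14,log=-}
step 19 deliver 2→3: 3={foll,b=14,log=-}
step 20 deliver 2→3: —
step 21 deliver 0→1: —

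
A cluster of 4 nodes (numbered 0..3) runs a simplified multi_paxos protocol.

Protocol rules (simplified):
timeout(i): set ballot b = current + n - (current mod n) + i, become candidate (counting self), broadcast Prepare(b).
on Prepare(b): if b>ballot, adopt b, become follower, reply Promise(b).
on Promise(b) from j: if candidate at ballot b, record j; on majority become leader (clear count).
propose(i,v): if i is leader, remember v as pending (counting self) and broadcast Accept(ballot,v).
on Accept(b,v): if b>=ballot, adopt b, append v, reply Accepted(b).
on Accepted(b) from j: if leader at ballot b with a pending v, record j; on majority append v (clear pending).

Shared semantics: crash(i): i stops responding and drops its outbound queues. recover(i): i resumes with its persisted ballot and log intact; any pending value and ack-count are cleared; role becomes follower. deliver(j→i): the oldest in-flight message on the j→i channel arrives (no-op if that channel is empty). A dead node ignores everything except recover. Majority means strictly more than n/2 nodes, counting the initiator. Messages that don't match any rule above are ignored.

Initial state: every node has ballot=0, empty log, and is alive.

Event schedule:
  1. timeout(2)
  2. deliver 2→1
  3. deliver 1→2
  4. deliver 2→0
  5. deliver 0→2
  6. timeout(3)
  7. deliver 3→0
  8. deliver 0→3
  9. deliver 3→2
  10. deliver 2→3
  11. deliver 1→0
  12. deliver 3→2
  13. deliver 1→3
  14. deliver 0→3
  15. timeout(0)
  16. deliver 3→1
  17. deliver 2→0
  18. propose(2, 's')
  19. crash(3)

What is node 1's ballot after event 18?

[1] timeout(2) → N2(cand b6 [-])
[2] deliver 2→1 → N1(foll b6 [-])
[3] deliver 1→2 → ∅
[4] deliver 2→0 → N0(foll b6 [-])
[5] deliver 0→2 → N2(lead b6 [-])
[6] timeout(3) → N3(cand b7 [-])
[7] deliver 3→0 → N0(foll b7 [-])
[8] deliver 0→3 → ∅
[9] deliver 3→2 → N2(foll b7 [-])
[10] deliver 2→3 → ∅
[11] deliver 1→0 → ∅
[12] deliver 3→2 → ∅
[13] deliver 1→3 → ∅
[14] deliver 0→3 → ∅
[15] timeout(0) → N0(cand b8 [-])
[16] deliver 3→1 → N1(foll b7 [-])
[17] deliver 2→0 → ∅
[18] propose(2,'s') → ∅

7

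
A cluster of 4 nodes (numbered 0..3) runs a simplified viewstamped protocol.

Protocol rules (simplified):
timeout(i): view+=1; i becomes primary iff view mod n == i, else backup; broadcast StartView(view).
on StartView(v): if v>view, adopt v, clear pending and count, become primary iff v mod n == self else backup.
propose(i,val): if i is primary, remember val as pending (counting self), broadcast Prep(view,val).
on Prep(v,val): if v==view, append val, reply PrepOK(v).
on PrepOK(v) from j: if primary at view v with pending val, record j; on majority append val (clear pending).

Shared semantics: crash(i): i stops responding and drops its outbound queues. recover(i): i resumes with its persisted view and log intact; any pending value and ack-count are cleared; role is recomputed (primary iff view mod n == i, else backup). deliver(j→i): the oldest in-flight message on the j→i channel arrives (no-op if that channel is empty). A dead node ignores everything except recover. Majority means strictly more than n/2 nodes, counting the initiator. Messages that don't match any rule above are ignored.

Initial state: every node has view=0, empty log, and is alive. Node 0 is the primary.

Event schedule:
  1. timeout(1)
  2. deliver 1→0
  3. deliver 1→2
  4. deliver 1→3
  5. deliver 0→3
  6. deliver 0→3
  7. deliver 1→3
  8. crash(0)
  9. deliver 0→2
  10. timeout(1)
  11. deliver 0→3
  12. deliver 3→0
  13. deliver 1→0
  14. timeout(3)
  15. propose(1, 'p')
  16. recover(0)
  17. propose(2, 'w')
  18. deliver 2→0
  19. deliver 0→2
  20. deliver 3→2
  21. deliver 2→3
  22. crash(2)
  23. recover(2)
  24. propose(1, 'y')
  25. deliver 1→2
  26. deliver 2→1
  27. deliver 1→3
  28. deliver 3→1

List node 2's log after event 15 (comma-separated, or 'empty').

empty

step 1 timeout(1): 1={prim,v=1,log=-}
step 2 deliver 1→0: 0={back,v=1,log=-}
step 3 deliver 1→2: 2={back,v=1,log=-}
step 4 deliver 1→3: 3={back,v=1,log=-}
step 5 deliver 0→3: —
step 6 deliver 0→3: —
step 7 deliver 1→3: —
step 8 crash(0): 0={✗back,v=1,log=-}
step 9 deliver 0→2: —
step 10 timeout(1): 1={back,v=2,log=-}
step 11 deliver 0→3: —
step 12 deliver 3→0: —
step 13 deliver 1→0: —
step 14 timeout(3): 3={back,v=2,log=-}
step 15 propose(1,'p'): —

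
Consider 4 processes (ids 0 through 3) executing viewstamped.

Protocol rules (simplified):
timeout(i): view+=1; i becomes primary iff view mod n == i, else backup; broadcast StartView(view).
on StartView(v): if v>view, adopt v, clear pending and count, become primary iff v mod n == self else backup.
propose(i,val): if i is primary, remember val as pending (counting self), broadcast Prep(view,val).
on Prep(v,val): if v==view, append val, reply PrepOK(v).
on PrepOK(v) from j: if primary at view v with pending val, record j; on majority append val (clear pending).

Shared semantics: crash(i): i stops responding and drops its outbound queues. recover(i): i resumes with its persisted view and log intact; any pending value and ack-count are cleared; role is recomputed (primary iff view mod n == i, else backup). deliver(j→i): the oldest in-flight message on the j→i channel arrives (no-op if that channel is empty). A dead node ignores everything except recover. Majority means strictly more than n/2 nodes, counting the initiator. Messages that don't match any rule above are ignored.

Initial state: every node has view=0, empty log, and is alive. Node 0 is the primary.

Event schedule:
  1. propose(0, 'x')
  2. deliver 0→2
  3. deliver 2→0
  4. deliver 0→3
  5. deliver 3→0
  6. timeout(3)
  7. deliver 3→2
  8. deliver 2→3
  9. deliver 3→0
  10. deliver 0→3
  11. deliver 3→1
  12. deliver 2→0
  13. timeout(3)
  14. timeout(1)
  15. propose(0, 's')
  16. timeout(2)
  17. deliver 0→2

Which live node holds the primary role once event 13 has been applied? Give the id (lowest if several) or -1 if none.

step 1 propose(0,'x'): —
step 2 deliver 0→2: 2={back,v=0,log=x}
step 3 deliver 2→0: —
step 4 deliver 0→3: 3={back,v=0,log=x}
step 5 deliver 3→0: 0={prim,v=0,log=x}
step 6 timeout(3): 3={back,v=1,log=x}
step 7 deliver 3→2: 2={back,v=1,log=x}
step 8 deliver 2→3: —
step 9 deliver 3→0: 0={back,v=1,log=x}
step 10 deliver 0→3: —
step 11 deliver 3→1: 1={prim,v=1,log=-}
step 12 deliver 2→0: —
step 13 timeout(3): 3={back,v=2,log=x}

1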